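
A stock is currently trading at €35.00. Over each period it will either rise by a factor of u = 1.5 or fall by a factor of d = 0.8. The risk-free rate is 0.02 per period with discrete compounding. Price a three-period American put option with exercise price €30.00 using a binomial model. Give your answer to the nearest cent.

Risk-neutral probability p = (1 + 0.02 − 0.8)/(1.5 − 0.8) = 0.2200/0.7000 = 0.3143
Terminal stock prices: S_uuu = 118.1, S_uud = 63, S_udd = 33.6, S_ddd = 17.92
Terminal payoffs (K − S): max(-88.12, 0) = 0, max(-33, 0) = 0, max(-3.6, 0) = 0, max(12.08, 0) = 12.08
Node uu (S = 78.75): continuation = 1/1.02·[0.3143·0.0000 + 0.6857·0.0000] = 0.0000; exercise value = 0.0000 ≤ continuation, so V_uu = 0.0000
Node ud (S = 42): continuation = 1/1.02·[0.3143·0.0000 + 0.6857·0.0000] = 0.0000; exercise value = 0.0000 ≤ continuation, so V_ud = 0.0000
Node dd (S = 22.4): continuation = 1/1.02·[0.3143·0.0000 + 0.6857·12.0800] = 8.1210; exercise value = 7.6000 ≤ continuation, so V_dd = 8.1210
Node u (S = 52.5): continuation = 1/1.02·[0.3143·0.0000 + 0.6857·0.0000] = 0.0000; exercise value = 0.0000 ≤ continuation, so V_u = 0.0000
Node d (S = 28): continuation = 1/1.02·[0.3143·0.0000 + 0.6857·8.1210] = 5.4595; exercise value = 2.0000 ≤ continuation, so V_d = 5.4595
Node 0 (S = 35): continuation = 1/1.02·[0.3143·0.0000 + 0.6857·5.4595] = 3.6703; exercise value = 0.0000 ≤ continuation, so V_0 = 3.6703

€3.67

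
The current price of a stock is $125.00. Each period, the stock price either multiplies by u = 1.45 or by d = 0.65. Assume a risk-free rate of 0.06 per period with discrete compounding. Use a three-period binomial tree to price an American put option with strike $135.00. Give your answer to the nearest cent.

Risk-neutral probability p = (1 + 0.06 − 0.65)/(1.45 − 0.65) = 0.4100/0.8000 = 0.5125
Terminal stock prices: S_uuu = 381.1, S_uud = 170.8, S_udd = 76.58, S_ddd = 34.33
Terminal payoffs (K − S): max(-246.1, 0) = 0, max(-35.83, 0) = 0, max(58.42, 0) = 58.42, max(100.7, 0) = 100.7
Node uu (S = 262.8): continuation = 1/1.06·[0.5125·0.0000 + 0.4875·0.0000] = 0.0000; exercise value = 0.0000 ≤ continuation, so V_uu = 0.0000
Node ud (S = 117.8): continuation = 1/1.06·[0.5125·0.0000 + 0.4875·58.4219] = 26.8686; exercise value = 17.1875 ≤ continuation, so V_ud = 26.8686
Node dd (S = 52.81): continuation = 1/1.06·[0.5125·58.4219 + 0.4875·100.6719] = 74.5460; exercise value = 82.1875 > continuation, so V_dd = 82.1875 (exercise)
Node u (S = 181.2): continuation = 1/1.06·[0.5125·0.0000 + 0.4875·26.8686] = 12.3570; exercise value = 0.0000 ≤ continuation, so V_u = 12.3570
Node d (S = 81.25): continuation = 1/1.06·[0.5125·26.8686 + 0.4875·82.1875] = 50.7892; exercise value = 53.7500 > continuation, so V_d = 53.7500 (exercise)
Node 0 (S = 125): continuation = 1/1.06·[0.5125·12.3570 + 0.4875·53.7500] = 30.6944; exercise value = 10.0000 ≤ continuation, so V_0 = 30.6944

$30.69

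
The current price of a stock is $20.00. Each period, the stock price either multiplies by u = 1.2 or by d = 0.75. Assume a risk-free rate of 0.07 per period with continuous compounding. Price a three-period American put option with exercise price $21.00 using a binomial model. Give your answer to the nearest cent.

$2.11

Risk-neutral probability p = (e^0.07 − 0.75)/(1.2 − 0.75) = 0.3225/0.4500 = 0.7167
Terminal stock prices: S_uuu = 34.56, S_uud = 21.6, S_udd = 13.5, S_ddd = 8.438
Terminal payoffs (K − S): max(-13.56, 0) = 0, max(-0.6, 0) = 0, max(7.5, 0) = 7.5, max(12.56, 0) = 12.56
Node uu (S = 28.8): continuation = e^(−0.07)·[0.7167·0.0000 + 0.2833·0.0000] = 0.0000; exercise value = 0.0000 ≤ continuation, so V_uu = 0.0000
Node ud (S = 18): continuation = e^(−0.07)·[0.7167·0.0000 + 0.2833·7.5000] = 1.9812; exercise value = 3.0000 > continuation, so V_ud = 3.0000 (exercise)
Node dd (S = 11.25): continuation = e^(−0.07)·[0.7167·7.5000 + 0.2833·12.5625] = 8.3303; exercise value = 9.7500 > continuation, so V_dd = 9.7500 (exercise)
Node u (S = 24): continuation = e^(−0.07)·[0.7167·0.0000 + 0.2833·3.0000] = 0.7925; exercise value = 0.0000 ≤ continuation, so V_u = 0.7925
Node d (S = 15): continuation = e^(−0.07)·[0.7167·3.0000 + 0.2833·9.7500] = 4.5803; exercise value = 6.0000 > continuation, so V_d = 6.0000 (exercise)
Node 0 (S = 20): continuation = e^(−0.07)·[0.7167·0.7925 + 0.2833·6.0000] = 2.1145; exercise value = 1.0000 ≤ continuation, so V_0 = 2.1145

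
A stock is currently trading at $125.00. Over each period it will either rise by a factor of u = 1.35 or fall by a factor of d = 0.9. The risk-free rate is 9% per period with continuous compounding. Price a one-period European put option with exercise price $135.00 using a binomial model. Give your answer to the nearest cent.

Risk-neutral probability p = (e^0.09 − 0.9)/(1.35 − 0.9) = 0.1942/0.4500 = 0.4315
Terminal stock prices: S_u = 168.8, S_d = 112.5
Terminal payoffs (K − S): max(-33.75, 0) = 0, max(22.5, 0) = 22.5
Node 0 (S = 125): V_0 = e^(−0.09)·[0.4315·0.0000 + 0.5685·22.5000] = 11.6904

$11.69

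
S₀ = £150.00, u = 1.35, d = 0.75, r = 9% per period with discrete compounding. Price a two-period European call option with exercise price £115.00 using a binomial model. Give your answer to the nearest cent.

£58.05

Risk-neutral probability p = (1 + 0.09 − 0.75)/(1.35 − 0.75) = 0.3400/0.6000 = 0.5667
Terminal stock prices: S_uu = 273.4, S_ud = 151.9, S_dd = 84.38
Terminal payoffs (S − K): max(158.4, 0) = 158.4, max(36.88, 0) = 36.88, max(-30.62, 0) = 0
Node u (S = 202.5): V_u = 1/1.09·[0.5667·158.3750 + 0.4333·36.8750] = 96.9954
Node d (S = 112.5): V_d = 1/1.09·[0.5667·36.8750 + 0.4333·0.0000] = 19.1705
Node 0 (S = 150): V_0 = 1/1.09·[0.5667·96.9954 + 0.4333·19.1705] = 58.0470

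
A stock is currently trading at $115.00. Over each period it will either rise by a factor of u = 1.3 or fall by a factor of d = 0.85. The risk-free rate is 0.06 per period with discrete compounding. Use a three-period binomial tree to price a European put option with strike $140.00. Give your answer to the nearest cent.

$19.53

Risk-neutral probability p = (1 + 0.06 − 0.85)/(1.3 − 0.85) = 0.2100/0.4500 = 0.4667
Terminal stock prices: S_uuu = 252.7, S_uud = 165.2, S_udd = 108, S_ddd = 70.62
Terminal payoffs (K − S): max(-112.7, 0) = 0, max(-25.2, 0) = 0, max(31.99, 0) = 31.99, max(69.38, 0) = 69.38
Node uu (S = 194.4): V_uu = 1/1.06·[0.4667·0.0000 + 0.5333·0.0000] = 0.0000
Node ud (S = 127.1): V_ud = 1/1.06·[0.4667·0.0000 + 0.5333·31.9863] = 16.0937
Node dd (S = 83.09): V_dd = 1/1.06·[0.4667·31.9863 + 0.5333·69.3756] = 48.9880
Node u (S = 149.5): V_u = 1/1.06·[0.4667·0.0000 + 0.5333·16.0937] = 8.0975
Node d (S = 97.75): V_d = 1/1.06·[0.4667·16.0937 + 0.5333·48.9880] = 31.7333
Node 0 (S = 115): V_0 = 1/1.06·[0.4667·8.0975 + 0.5333·31.7333] = 19.5314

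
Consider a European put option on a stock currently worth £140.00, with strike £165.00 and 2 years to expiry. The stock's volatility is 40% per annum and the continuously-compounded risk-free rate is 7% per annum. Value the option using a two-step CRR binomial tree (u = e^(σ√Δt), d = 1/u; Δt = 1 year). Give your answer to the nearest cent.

CRR parameters: u = e^(σ√Δt) = e^(0.4·√1) = 1.4918, d = 1/u = 0.6703
Per-period rate: rΔt = 0.07·1 = 0.07, so R = e^0.07 = 1.0725
Risk-neutral probability p = (e^0.07 − 0.6703)/(1.4918 − 0.6703) = 0.4022/0.8215 = 0.4896
Terminal stock prices: S_uu = 311.6, S_ud = 140, S_dd = 62.91
Terminal payoffs (K − S): max(-146.6, 0) = 0, max(25, 0) = 25, max(102.1, 0) = 102.1
Node u (S = 208.9): V_u = e^(−0.07)·[0.4896·0.0000 + 0.5104·25.0000] = 11.8979
Node d (S = 93.84): V_d = e^(−0.07)·[0.4896·25.0000 + 0.5104·102.0939] = 60.0002
Node 0 (S = 140): V_0 = e^(−0.07)·[0.4896·11.8979 + 0.5104·60.0002] = 33.9862

£33.99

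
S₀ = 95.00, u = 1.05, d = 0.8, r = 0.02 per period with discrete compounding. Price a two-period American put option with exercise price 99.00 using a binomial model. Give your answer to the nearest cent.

Risk-neutral probability p = (1 + 0.02 − 0.8)/(1.05 − 0.8) = 0.2200/0.2500 = 0.8800
Terminal stock prices: S_uu = 104.7, S_ud = 79.8, S_dd = 60.8
Terminal payoffs (K − S): max(-5.737, 0) = 0, max(19.2, 0) = 19.2, max(38.2, 0) = 38.2
Node u (S = 99.75): continuation = 1/1.02·[0.8800·0.0000 + 0.1200·19.2000] = 2.2588; exercise value = 0.0000 ≤ continuation, so V_u = 2.2588
Node d (S = 76): continuation = 1/1.02·[0.8800·19.2000 + 0.1200·38.2000] = 21.0588; exercise value = 23.0000 > continuation, so V_d = 23.0000 (exercise)
Node 0 (S = 95): continuation = 1/1.02·[0.8800·2.2588 + 0.1200·23.0000] = 4.6547; exercise value = 4.0000 ≤ continuation, so V_0 = 4.6547

4.65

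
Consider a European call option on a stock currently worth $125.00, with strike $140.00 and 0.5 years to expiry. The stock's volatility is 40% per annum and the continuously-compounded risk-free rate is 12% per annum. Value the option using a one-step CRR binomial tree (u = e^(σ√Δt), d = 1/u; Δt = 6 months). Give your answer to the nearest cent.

CRR parameters: u = e^(σ√Δt) = e^(0.4·√0.5) = 1.3269, d = 1/u = 0.7536
Per-period rate: rΔt = 0.12·0.5 = 0.06, so R = e^0.06 = 1.0618
Risk-neutral probability p = (e^0.06 − 0.7536)/(1.3269 − 0.7536) = 0.3082/0.5733 = 0.5376
Terminal stock prices: S_u = 165.9, S_d = 94.2
Terminal payoffs (S − K): max(25.86, 0) = 25.86, max(-45.8, 0) = 0
Node 0 (S = 125): V_0 = e^(−0.06)·[0.5376·25.8621 + 0.4624·0.0000] = 13.0944

$13.09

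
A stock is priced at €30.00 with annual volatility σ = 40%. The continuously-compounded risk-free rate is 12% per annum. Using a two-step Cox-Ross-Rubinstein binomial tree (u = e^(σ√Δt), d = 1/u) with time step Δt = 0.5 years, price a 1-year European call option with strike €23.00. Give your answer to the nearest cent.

CRR parameters: u = e^(σ√Δt) = e^(0.4·√0.5) = 1.3269, d = 1/u = 0.7536
Per-period rate: rΔt = 0.12·0.5 = 0.06, so R = e^0.06 = 1.0618
Risk-neutral probability p = (e^0.06 − 0.7536)/(1.3269 − 0.7536) = 0.3082/0.5733 = 0.5376
Terminal stock prices: S_uu = 52.82, S_ud = 30, S_dd = 17.04
Terminal payoffs (S − K): max(29.82, 0) = 29.82, max(7, 0) = 7, max(-5.961, 0) = 0
Node u (S = 39.81): V_u = e^(−0.06)·[0.5376·29.8196 + 0.4624·7.0000] = 18.1463
Node d (S = 22.61): V_d = e^(−0.06)·[0.5376·7.0000 + 0.4624·0.0000] = 3.5442
Node 0 (S = 30): V_0 = e^(−0.06)·[0.5376·18.1463 + 0.4624·3.5442] = 10.7311

€10.73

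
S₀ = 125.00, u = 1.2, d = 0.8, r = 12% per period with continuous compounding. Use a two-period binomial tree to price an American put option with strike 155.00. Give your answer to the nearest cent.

30.00

Risk-neutral probability p = (e^0.12 − 0.8)/(1.2 − 0.8) = 0.3275/0.4000 = 0.8187
Terminal stock prices: S_uu = 180, S_ud = 120, S_dd = 80
Terminal payoffs (K − S): max(-25, 0) = 0, max(35, 0) = 35, max(75, 0) = 75
Node u (S = 150): continuation = e^(−0.12)·[0.8187·0.0000 + 0.1813·35.0000] = 5.6266; exercise value = 5.0000 ≤ continuation, so V_u = 5.6266
Node d (S = 100): continuation = e^(−0.12)·[0.8187·35.0000 + 0.1813·75.0000] = 37.4727; exercise value = 55.0000 > continuation, so V_d = 55.0000 (exercise)
Node 0 (S = 125): continuation = e^(−0.12)·[0.8187·5.6266 + 0.1813·55.0000] = 12.9277; exercise value = 30.0000 > continuation, so V_0 = 30.0000 (exercise)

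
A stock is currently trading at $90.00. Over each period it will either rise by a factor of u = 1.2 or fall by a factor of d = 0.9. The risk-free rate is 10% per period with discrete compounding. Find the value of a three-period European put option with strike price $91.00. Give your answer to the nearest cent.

Risk-neutral probability p = (1 + 0.1 − 0.9)/(1.2 − 0.9) = 0.2000/0.3000 = 0.6667
Terminal stock prices: S_uuu = 155.5, S_uud = 116.6, S_udd = 87.48, S_ddd = 65.61
Terminal payoffs (K − S): max(-64.52, 0) = 0, max(-25.64, 0) = 0, max(3.52, 0) = 3.52, max(25.39, 0) = 25.39
Node uu (S = 129.6): V_uu = 1/1.1·[0.6667·0.0000 + 0.3333·0.0000] = 0.0000
Node ud (S = 97.2): V_ud = 1/1.1·[0.6667·0.0000 + 0.3333·3.5200] = 1.0667
Node dd (S = 72.9): V_dd = 1/1.1·[0.6667·3.5200 + 0.3333·25.3900] = 9.8273
Node u (S = 108): V_u = 1/1.1·[0.6667·0.0000 + 0.3333·1.0667] = 0.3232
Node d (S = 81): V_d = 1/1.1·[0.6667·1.0667 + 0.3333·9.8273] = 3.6244
Node 0 (S = 90): V_0 = 1/1.1·[0.6667·0.3232 + 0.3333·3.6244] = 1.2942

$1.29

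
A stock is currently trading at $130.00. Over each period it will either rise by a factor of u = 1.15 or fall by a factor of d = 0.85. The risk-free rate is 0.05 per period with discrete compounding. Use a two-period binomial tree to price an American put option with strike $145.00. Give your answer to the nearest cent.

Risk-neutral probability p = (1 + 0.05 − 0.85)/(1.15 − 0.85) = 0.2000/0.3000 = 0.6667
Terminal stock prices: S_uu = 171.9, S_ud = 127.1, S_dd = 93.92
Terminal payoffs (K − S): max(-26.92, 0) = 0, max(17.92, 0) = 17.92, max(51.08, 0) = 51.08
Node u (S = 149.5): continuation = 1/1.05·[0.6667·0.0000 + 0.3333·17.9250] = 5.6905; exercise value = 0.0000 ≤ continuation, so V_u = 5.6905
Node d (S = 110.5): continuation = 1/1.05·[0.6667·17.9250 + 0.3333·51.0750] = 27.5952; exercise value = 34.5000 > continuation, so V_d = 34.5000 (exercise)
Node 0 (S = 130): continuation = 1/1.05·[0.6667·5.6905 + 0.3333·34.5000] = 14.5654; exercise value = 15.0000 > continuation, so V_0 = 15.0000 (exercise)

$15.00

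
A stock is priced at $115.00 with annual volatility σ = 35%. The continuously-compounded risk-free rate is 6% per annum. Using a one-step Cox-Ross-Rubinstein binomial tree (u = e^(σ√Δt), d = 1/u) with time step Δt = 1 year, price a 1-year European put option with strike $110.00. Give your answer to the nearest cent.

CRR parameters: u = e^(σ√Δt) = e^(0.35·√1) = 1.4191, d = 1/u = 0.7047
Per-period rate: rΔt = 0.06·1 = 0.06, so R = e^0.06 = 1.0618
Risk-neutral probability p = (e^0.06 − 0.7047)/(1.4191 − 0.7047) = 0.3571/0.7144 = 0.4999
Terminal stock prices: S_u = 163.2, S_d = 81.04
Terminal payoffs (K − S): max(-53.19, 0) = 0, max(28.96, 0) = 28.96
Node 0 (S = 115): V_0 = e^(−0.06)·[0.4999·0.0000 + 0.5001·28.9609] = 13.6387

$13.64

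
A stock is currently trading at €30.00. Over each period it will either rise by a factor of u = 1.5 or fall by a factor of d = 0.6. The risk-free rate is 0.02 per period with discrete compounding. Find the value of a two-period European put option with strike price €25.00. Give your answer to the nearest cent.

Risk-neutral probability p = (1 + 0.02 − 0.6)/(1.5 − 0.6) = 0.4200/0.9000 = 0.4667
Terminal stock prices: S_uu = 67.5, S_ud = 27, S_dd = 10.8
Terminal payoffs (K − S): max(-42.5, 0) = 0, max(-2, 0) = 0, max(14.2, 0) = 14.2
Node u (S = 45): V_u = 1/1.02·[0.4667·0.0000 + 0.5333·0.0000] = 0.0000
Node d (S = 18): V_d = 1/1.02·[0.4667·0.0000 + 0.5333·14.2000] = 7.4248
Node 0 (S = 30): V_0 = 1/1.02·[0.4667·0.0000 + 0.5333·7.4248] = 3.8823

€3.88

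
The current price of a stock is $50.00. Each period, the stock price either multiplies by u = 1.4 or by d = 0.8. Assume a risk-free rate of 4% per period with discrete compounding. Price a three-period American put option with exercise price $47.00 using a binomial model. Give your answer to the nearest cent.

$5.56

Risk-neutral probability p = (1 + 0.04 − 0.8)/(1.4 − 0.8) = 0.2400/0.6000 = 0.4000
Terminal stock prices: S_uuu = 137.2, S_uud = 78.4, S_udd = 44.8, S_ddd = 25.6
Terminal payoffs (K − S): max(-90.2, 0) = 0, max(-31.4, 0) = 0, max(2.2, 0) = 2.2, max(21.4, 0) = 21.4
Node uu (S = 98): continuation = 1/1.04·[0.4000·0.0000 + 0.6000·0.0000] = 0.0000; exercise value = 0.0000 ≤ continuation, so V_uu = 0.0000
Node ud (S = 56): continuation = 1/1.04·[0.4000·0.0000 + 0.6000·2.2000] = 1.2692; exercise value = 0.0000 ≤ continuation, so V_ud = 1.2692
Node dd (S = 32): continuation = 1/1.04·[0.4000·2.2000 + 0.6000·21.4000] = 13.1923; exercise value = 15.0000 > continuation, so V_dd = 15.0000 (exercise)
Node u (S = 70): continuation = 1/1.04·[0.4000·0.0000 + 0.6000·1.2692] = 0.7322; exercise value = 0.0000 ≤ continuation, so V_u = 0.7322
Node d (S = 40): continuation = 1/1.04·[0.4000·1.2692 + 0.6000·15.0000] = 9.1420; exercise value = 7.0000 ≤ continuation, so V_d = 9.1420
Node 0 (S = 50): continuation = 1/1.04·[0.4000·0.7322 + 0.6000·9.1420] = 5.5559; exercise value = 0.0000 ≤ continuation, so V_0 = 5.5559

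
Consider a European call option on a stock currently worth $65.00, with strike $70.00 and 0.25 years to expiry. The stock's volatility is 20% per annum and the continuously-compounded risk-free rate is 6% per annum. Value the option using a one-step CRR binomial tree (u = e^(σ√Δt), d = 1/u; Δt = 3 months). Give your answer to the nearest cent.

$1.00

CRR parameters: u = e^(σ√Δt) = e^(0.2·√0.25) = 1.1052, d = 1/u = 0.9048
Per-period rate: rΔt = 0.06·0.25 = 0.015, so R = e^0.015 = 1.0151
Risk-neutral probability p = (e^0.015 − 0.9048)/(1.1052 − 0.9048) = 0.1103/0.2003 = 0.5505
Terminal stock prices: S_u = 71.84, S_d = 58.81
Terminal payoffs (S − K): max(1.836, 0) = 1.836, max(-11.19, 0) = 0
Node 0 (S = 65): V_0 = e^(−0.015)·[0.5505·1.8361 + 0.4495·0.0000] = 0.9957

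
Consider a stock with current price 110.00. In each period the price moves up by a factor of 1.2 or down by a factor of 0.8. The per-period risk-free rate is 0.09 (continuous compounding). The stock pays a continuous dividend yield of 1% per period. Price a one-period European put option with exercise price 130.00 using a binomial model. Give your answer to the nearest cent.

11.20

Per-period risk-free factor R = e^0.09 = 1.0942; dividend-adjusted growth = e^(0.09−0.01) = 1.0833.
Risk-neutral probability p = (1.0833 − 0.8)/(1.2 − 0.8) = 0.2833/0.4000 = 0.7082
Terminal stock prices: S_u = 132, S_d = 88
Terminal payoffs (K − S): max(-2, 0) = 0, max(42, 0) = 42
Node 0 (S = 110): V_0 = e^(−0.09)·[0.7082·0.0000 + 0.2918·42.0000] = 11.2001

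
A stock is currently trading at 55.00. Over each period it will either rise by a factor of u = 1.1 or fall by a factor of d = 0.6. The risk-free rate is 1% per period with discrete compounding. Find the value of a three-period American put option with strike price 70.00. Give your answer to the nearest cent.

Risk-neutral probability p = (1 + 0.01 − 0.6)/(1.1 − 0.6) = 0.4100/0.5000 = 0.8200
Terminal stock prices: S_uuu = 73.21, S_uud = 39.93, S_udd = 21.78, S_ddd = 11.88
Terminal payoffs (K − S): max(-3.205, 0) = 0, max(30.07, 0) = 30.07, max(48.22, 0) = 48.22, max(58.12, 0) = 58.12
Node uu (S = 66.55): continuation = 1/1.01·[0.8200·0.0000 + 0.1800·30.0700] = 5.3590; exercise value = 3.4500 ≤ continuation, so V_uu = 5.3590
Node ud (S = 36.3): continuation = 1/1.01·[0.8200·30.0700 + 0.1800·48.2200] = 33.0069; exercise value = 33.7000 > continuation, so V_ud = 33.7000 (exercise)
Node dd (S = 19.8): continuation = 1/1.01·[0.8200·48.2200 + 0.1800·58.1200] = 49.5069; exercise value = 50.2000 > continuation, so V_dd = 50.2000 (exercise)
Node u (S = 60.5): continuation = 1/1.01·[0.8200·5.3590 + 0.1800·33.7000] = 10.3568; exercise value = 9.5000 ≤ continuation, so V_u = 10.3568
Node d (S = 33): continuation = 1/1.01·[0.8200·33.7000 + 0.1800·50.2000] = 36.3069; exercise value = 37.0000 > continuation, so V_d = 37.0000 (exercise)
Node 0 (S = 55): continuation = 1/1.01·[0.8200·10.3568 + 0.1800·37.0000] = 15.0026; exercise value = 15.0000 ≤ continuation, so V_0 = 15.0026

15.00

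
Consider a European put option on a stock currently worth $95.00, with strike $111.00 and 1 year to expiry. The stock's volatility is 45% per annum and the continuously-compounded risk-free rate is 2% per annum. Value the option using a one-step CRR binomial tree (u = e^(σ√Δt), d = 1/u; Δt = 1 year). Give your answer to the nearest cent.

CRR parameters: u = e^(σ√Δt) = e^(0.45·√1) = 1.5683, d = 1/u = 0.6376
Per-period rate: rΔt = 0.02·1 = 0.02, so R = e^0.02 = 1.0202
Risk-neutral probability p = (e^0.02 − 0.6376)/(1.5683 − 0.6376) = 0.3826/0.9307 = 0.4111
Terminal stock prices: S_u = 149, S_d = 60.57
Terminal payoffs (K − S): max(-37.99, 0) = 0, max(50.43, 0) = 50.43
Node 0 (S = 95): V_0 = e^(−0.02)·[0.4111·0.0000 + 0.5889·50.4253] = 29.1091

$29.11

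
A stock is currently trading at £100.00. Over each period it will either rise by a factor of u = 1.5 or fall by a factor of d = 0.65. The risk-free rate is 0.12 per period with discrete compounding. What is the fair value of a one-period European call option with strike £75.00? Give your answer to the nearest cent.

Risk-neutral probability p = (1 + 0.12 − 0.65)/(1.5 − 0.65) = 0.4700/0.8500 = 0.5529
Terminal stock prices: S_u = 150, S_d = 65
Terminal payoffs (S − K): max(75, 0) = 75, max(-10, 0) = 0
Node 0 (S = 100): V_0 = 1/1.12·[0.5529·75.0000 + 0.4471·0.0000] = 37.0273

£37.03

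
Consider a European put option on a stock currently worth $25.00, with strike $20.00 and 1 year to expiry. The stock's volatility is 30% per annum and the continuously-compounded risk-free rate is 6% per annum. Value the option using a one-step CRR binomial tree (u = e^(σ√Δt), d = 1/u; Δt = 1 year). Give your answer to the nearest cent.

CRR parameters: u = e^(σ√Δt) = e^(0.3·√1) = 1.3499, d = 1/u = 0.7408
Per-period rate: rΔt = 0.06·1 = 0.06, so R = e^0.06 = 1.0618
Risk-neutral probability p = (e^0.06 − 0.7408)/(1.3499 − 0.7408) = 0.3210/0.6090 = 0.5271
Terminal stock prices: S_u = 33.75, S_d = 18.52
Terminal payoffs (K − S): max(-13.75, 0) = 0, max(1.48, 0) = 1.48
Node 0 (S = 25): V_0 = e^(−0.06)·[0.5271·0.0000 + 0.4729·1.4795] = 0.6589

$0.66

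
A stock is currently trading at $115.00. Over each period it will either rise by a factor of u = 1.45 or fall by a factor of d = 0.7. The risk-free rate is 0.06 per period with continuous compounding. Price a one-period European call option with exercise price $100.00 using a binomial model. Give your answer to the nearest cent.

$30.33

Risk-neutral probability p = (e^0.06 − 0.7)/(1.45 − 0.7) = 0.3618/0.7500 = 0.4824
Terminal stock prices: S_u = 166.8, S_d = 80.5
Terminal payoffs (S − K): max(66.75, 0) = 66.75, max(-19.5, 0) = 0
Node 0 (S = 115): V_0 = e^(−0.06)·[0.4824·66.7500 + 0.5176·0.0000] = 30.3281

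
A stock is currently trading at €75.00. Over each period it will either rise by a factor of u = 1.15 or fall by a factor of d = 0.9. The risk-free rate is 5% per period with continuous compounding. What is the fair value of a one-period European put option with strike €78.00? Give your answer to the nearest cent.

Risk-neutral probability p = (e^0.05 − 0.9)/(1.15 − 0.9) = 0.1513/0.2500 = 0.6051
Terminal stock prices: S_u = 86.25, S_d = 67.5
Terminal payoffs (K − S): max(-8.25, 0) = 0, max(10.5, 0) = 10.5
Node 0 (S = 75): V_0 = e^(−0.05)·[0.6051·0.0000 + 0.3949·10.5000] = 3.9444

€3.94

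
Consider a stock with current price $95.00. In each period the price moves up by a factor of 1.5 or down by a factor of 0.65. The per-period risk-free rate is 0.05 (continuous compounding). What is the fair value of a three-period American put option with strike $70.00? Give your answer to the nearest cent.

Risk-neutral probability p = (e^0.05 − 0.65)/(1.5 − 0.65) = 0.4013/0.8500 = 0.4721
Terminal stock prices: S_uuu = 320.6, S_uud = 138.9, S_udd = 60.21, S_ddd = 26.09
Terminal payoffs (K − S): max(-250.6, 0) = 0, max(-68.94, 0) = 0, max(9.794, 0) = 9.794, max(43.91, 0) = 43.91
Node uu (S = 213.8): continuation = e^(−0.05)·[0.4721·0.0000 + 0.5279·0.0000] = 0.0000; exercise value = 0.0000 ≤ continuation, so V_uu = 0.0000
Node ud (S = 92.62): continuation = e^(−0.05)·[0.4721·0.0000 + 0.5279·9.7937] = 4.9181; exercise value = 0.0000 ≤ continuation, so V_ud = 4.9181
Node dd (S = 40.14): continuation = e^(−0.05)·[0.4721·9.7937 + 0.5279·43.9106] = 26.4486; exercise value = 29.8625 > continuation, so V_dd = 29.8625 (exercise)
Node u (S = 142.5): continuation = e^(−0.05)·[0.4721·0.0000 + 0.5279·4.9181] = 2.4697; exercise value = 0.0000 ≤ continuation, so V_u = 2.4697
Node d (S = 61.75): continuation = e^(−0.05)·[0.4721·4.9181 + 0.5279·29.8625] = 17.2046; exercise value = 8.2500 ≤ continuation, so V_d = 17.2046
Node 0 (S = 95): continuation = e^(−0.05)·[0.4721·2.4697 + 0.5279·17.2046] = 9.7487; exercise value = 0.0000 ≤ continuation, so V_0 = 9.7487

$9.75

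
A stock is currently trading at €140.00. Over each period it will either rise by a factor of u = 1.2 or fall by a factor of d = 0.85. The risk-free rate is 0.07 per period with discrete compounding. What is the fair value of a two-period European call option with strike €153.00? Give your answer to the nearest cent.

Risk-neutral probability p = (1 + 0.07 − 0.85)/(1.2 − 0.85) = 0.2200/0.3500 = 0.6286
Terminal stock prices: S_uu = 201.6, S_ud = 142.8, S_dd = 101.1
Terminal payoffs (S − K): max(48.6, 0) = 48.6, max(-10.2, 0) = 0, max(-51.85, 0) = 0
Node u (S = 168): V_u = 1/1.07·[0.6286·48.6000 + 0.3714·0.0000] = 28.5501
Node d (S = 119): V_d = 1/1.07·[0.6286·0.0000 + 0.3714·0.0000] = 0.0000
Node 0 (S = 140): V_0 = 1/1.07·[0.6286·28.5501 + 0.3714·0.0000] = 16.7717

€16.77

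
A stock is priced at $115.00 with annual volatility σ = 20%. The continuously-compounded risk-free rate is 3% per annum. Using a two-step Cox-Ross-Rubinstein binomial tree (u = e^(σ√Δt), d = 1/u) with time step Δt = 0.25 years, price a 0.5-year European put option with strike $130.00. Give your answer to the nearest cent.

$15.77

CRR parameters: u = e^(σ√Δt) = e^(0.2·√0.25) = 1.1052, d = 1/u = 0.9048
Per-period rate: rΔt = 0.03·0.25 = 0.0075, so R = e^0.0075 = 1.0075
Risk-neutral probability p = (e^0.0075 − 0.9048)/(1.1052 − 0.9048) = 0.1027/0.2003 = 0.5126
Terminal stock prices: S_uu = 140.5, S_ud = 115, S_dd = 94.15
Terminal payoffs (K − S): max(-10.46, 0) = 0, max(15, 0) = 15, max(35.85, 0) = 35.85
Node u (S = 127.1): V_u = e^(−0.0075)·[0.5126·0.0000 + 0.4874·15.0000] = 7.2564
Node d (S = 104.1): V_d = e^(−0.0075)·[0.5126·15.0000 + 0.4874·35.8460] = 24.9723
Node 0 (S = 115): V_0 = e^(−0.0075)·[0.5126·7.2564 + 0.4874·24.9723] = 15.7724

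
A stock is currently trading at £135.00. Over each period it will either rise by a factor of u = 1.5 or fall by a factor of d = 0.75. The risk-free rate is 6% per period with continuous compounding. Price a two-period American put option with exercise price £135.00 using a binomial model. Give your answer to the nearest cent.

£18.57

Risk-neutral probability p = (e^0.06 − 0.75)/(1.5 − 0.75) = 0.3118/0.7500 = 0.4158
Terminal stock prices: S_uu = 303.8, S_ud = 151.9, S_dd = 75.94
Terminal payoffs (K − S): max(-168.8, 0) = 0, max(-16.88, 0) = 0, max(59.06, 0) = 59.06
Node u (S = 202.5): continuation = e^(−0.06)·[0.4158·0.0000 + 0.5842·0.0000] = 0.0000; exercise value = 0.0000 ≤ continuation, so V_u = 0.0000
Node d (S = 101.2): continuation = e^(−0.06)·[0.4158·0.0000 + 0.5842·59.0625] = 32.4959; exercise value = 33.7500 > continuation, so V_d = 33.7500 (exercise)
Node 0 (S = 135): continuation = e^(−0.06)·[0.4158·0.0000 + 0.5842·33.7500] = 18.5691; exercise value = 0.0000 ≤ continuation, so V_0 = 18.5691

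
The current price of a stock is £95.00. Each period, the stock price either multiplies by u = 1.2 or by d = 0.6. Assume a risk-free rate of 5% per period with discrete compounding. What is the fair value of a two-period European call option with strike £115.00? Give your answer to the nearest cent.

Risk-neutral probability p = (1 + 0.05 − 0.6)/(1.2 − 0.6) = 0.4500/0.6000 = 0.7500
Terminal stock prices: S_uu = 136.8, S_ud = 68.4, S_dd = 34.2
Terminal payoffs (S − K): max(21.8, 0) = 21.8, max(-46.6, 0) = 0, max(-80.8, 0) = 0
Node u (S = 114): V_u = 1/1.05·[0.7500·21.8000 + 0.2500·0.0000] = 15.5714
Node d (S = 57): V_d = 1/1.05·[0.7500·0.0000 + 0.2500·0.0000] = 0.0000
Node 0 (S = 95): V_0 = 1/1.05·[0.7500·15.5714 + 0.2500·0.0000] = 11.1224

£11.12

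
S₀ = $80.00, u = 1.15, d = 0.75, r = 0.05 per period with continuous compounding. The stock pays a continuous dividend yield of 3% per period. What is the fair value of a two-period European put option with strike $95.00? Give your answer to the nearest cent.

Per-period risk-free factor R = e^0.05 = 1.0513; dividend-adjusted growth = e^(0.05−0.03) = 1.0202.
Risk-neutral probability p = (1.0202 − 0.75)/(1.15 − 0.75) = 0.2702/0.4000 = 0.6755
Terminal stock prices: S_uu = 105.8, S_ud = 69, S_dd = 45
Terminal payoffs (K − S): max(-10.8, 0) = 0, max(26, 0) = 26, max(50, 0) = 50
Node u (S = 92): V_u = e^(−0.05)·[0.6755·0.0000 + 0.3245·26.0000] = 8.0254
Node d (S = 60): V_d = e^(−0.05)·[0.6755·26.0000 + 0.3245·50.0000] = 32.1401
Node 0 (S = 80): V_0 = e^(−0.05)·[0.6755·8.0254 + 0.3245·32.1401] = 15.0775

$15.08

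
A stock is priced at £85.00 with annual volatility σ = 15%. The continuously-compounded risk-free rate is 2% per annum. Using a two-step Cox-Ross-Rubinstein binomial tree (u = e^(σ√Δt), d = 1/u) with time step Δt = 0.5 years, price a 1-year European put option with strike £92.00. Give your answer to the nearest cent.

CRR parameters: u = e^(σ√Δt) = e^(0.15·√0.5) = 1.1119, d = 1/u = 0.8994
Per-period rate: rΔt = 0.02·0.5 = 0.01, so R = e^0.01 = 1.0101
Risk-neutral probability p = (e^0.01 − 0.8994)/(1.1119 − 0.8994) = 0.1107/0.2125 = 0.5208
Terminal stock prices: S_uu = 105.1, S_ud = 85, S_dd = 68.75
Terminal payoffs (K − S): max(-13.09, 0) = 0, max(7, 0) = 7, max(23.25, 0) = 23.25
Node u (S = 94.51): V_u = e^(−0.01)·[0.5208·0.0000 + 0.4792·7.0000] = 3.3210
Node d (S = 76.45): V_d = e^(−0.01)·[0.5208·7.0000 + 0.4792·23.2471] = 14.6385
Node 0 (S = 85): V_0 = e^(−0.01)·[0.5208·3.3210 + 0.4792·14.6385] = 8.6574

£8.66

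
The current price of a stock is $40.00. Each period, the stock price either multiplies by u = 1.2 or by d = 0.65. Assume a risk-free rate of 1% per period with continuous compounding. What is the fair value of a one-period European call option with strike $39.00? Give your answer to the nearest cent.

$5.83

Risk-neutral probability p = (e^0.01 − 0.65)/(1.2 − 0.65) = 0.3601/0.5500 = 0.6546
Terminal stock prices: S_u = 48, S_d = 26
Terminal payoffs (S − K): max(9, 0) = 9, max(-13, 0) = 0
Node 0 (S = 40): V_0 = e^(−0.01)·[0.6546·9.0000 + 0.3454·0.0000] = 5.8331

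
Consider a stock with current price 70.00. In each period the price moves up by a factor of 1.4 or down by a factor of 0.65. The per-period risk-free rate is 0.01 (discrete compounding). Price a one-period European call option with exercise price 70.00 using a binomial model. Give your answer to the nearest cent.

Risk-neutral probability p = (1 + 0.01 − 0.65)/(1.4 − 0.65) = 0.3600/0.7500 = 0.4800
Terminal stock prices: S_u = 98, S_d = 45.5
Terminal payoffs (S − K): max(28, 0) = 28, max(-24.5, 0) = 0
Node 0 (S = 70): V_0 = 1/1.01·[0.4800·28.0000 + 0.5200·0.0000] = 13.3069

13.31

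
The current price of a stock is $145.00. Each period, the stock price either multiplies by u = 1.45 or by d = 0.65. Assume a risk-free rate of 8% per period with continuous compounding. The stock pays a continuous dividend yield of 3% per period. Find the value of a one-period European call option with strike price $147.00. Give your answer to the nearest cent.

Per-period risk-free factor R = e^0.08 = 1.0833; dividend-adjusted growth = e^(0.08−0.03) = 1.0513.
Risk-neutral probability p = (1.0513 − 0.65)/(1.45 − 0.65) = 0.4013/0.8000 = 0.5016
Terminal stock prices: S_u = 210.2, S_d = 94.25
Terminal payoffs (S − K): max(63.25, 0) = 63.25, max(-52.75, 0) = 0
Node 0 (S = 145): V_0 = e^(−0.08)·[0.5016·63.2500 + 0.4984·0.0000] = 29.2863

$29.29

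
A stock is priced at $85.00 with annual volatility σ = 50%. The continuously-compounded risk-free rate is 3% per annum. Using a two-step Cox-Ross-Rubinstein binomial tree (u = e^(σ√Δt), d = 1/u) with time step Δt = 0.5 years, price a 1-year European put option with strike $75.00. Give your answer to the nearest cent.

$10.31

CRR parameters: u = e^(σ√Δt) = e^(0.5·√0.5) = 1.4241, d = 1/u = 0.7022
Per-period rate: rΔt = 0.03·0.5 = 0.015, so R = e^0.015 = 1.0151
Risk-neutral probability p = (e^0.015 − 0.7022)/(1.4241 − 0.7022) = 0.3129/0.7219 = 0.4335
Terminal stock prices: S_uu = 172.4, S_ud = 85, S_dd = 41.91
Terminal payoffs (K − S): max(-97.39, 0) = 0, max(-10, 0) = 0, max(33.09, 0) = 33.09
Node u (S = 121.1): V_u = e^(−0.015)·[0.4335·0.0000 + 0.5665·0.0000] = 0.0000
Node d (S = 59.69): V_d = e^(−0.015)·[0.4335·0.0000 + 0.5665·33.0892] = 18.4674
Node 0 (S = 85): V_0 = e^(−0.015)·[0.4335·0.0000 + 0.5665·18.4674] = 10.3068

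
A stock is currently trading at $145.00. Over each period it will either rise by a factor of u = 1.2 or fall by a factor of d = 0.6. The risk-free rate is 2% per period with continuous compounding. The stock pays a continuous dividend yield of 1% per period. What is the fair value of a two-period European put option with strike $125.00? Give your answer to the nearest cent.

Per-period risk-free factor R = e^0.02 = 1.0202; dividend-adjusted growth = e^(0.02−0.01) = 1.0101.
Risk-neutral probability p = (1.0101 − 0.6)/(1.2 − 0.6) = 0.4101/0.6000 = 0.6834
Terminal stock prices: S_uu = 208.8, S_ud = 104.4, S_dd = 52.2
Terminal payoffs (K − S): max(-83.8, 0) = 0, max(20.6, 0) = 20.6, max(72.8, 0) = 72.8
Node u (S = 174): V_u = e^(−0.02)·[0.6834·0.0000 + 0.3166·20.6000] = 6.3925
Node d (S = 87): V_d = e^(−0.02)·[0.6834·20.6000 + 0.3166·72.8000] = 36.3905
Node 0 (S = 145): V_0 = e^(−0.02)·[0.6834·6.3925 + 0.3166·36.3905] = 15.5747

$15.57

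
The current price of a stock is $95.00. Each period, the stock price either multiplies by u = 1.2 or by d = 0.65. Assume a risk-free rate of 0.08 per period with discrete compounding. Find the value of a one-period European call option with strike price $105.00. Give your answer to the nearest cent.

Risk-neutral probability p = (1 + 0.08 − 0.65)/(1.2 − 0.65) = 0.4300/0.5500 = 0.7818
Terminal stock prices: S_u = 114, S_d = 61.75
Terminal payoffs (S − K): max(9, 0) = 9, max(-43.25, 0) = 0
Node 0 (S = 95): V_0 = 1/1.08·[0.7818·9.0000 + 0.2182·0.0000] = 6.5152

$6.52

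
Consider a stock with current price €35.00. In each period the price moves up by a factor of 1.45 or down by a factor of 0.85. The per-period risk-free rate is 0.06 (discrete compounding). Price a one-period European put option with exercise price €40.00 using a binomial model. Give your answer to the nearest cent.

€6.29

Risk-neutral probability p = (1 + 0.06 − 0.85)/(1.45 − 0.85) = 0.2100/0.6000 = 0.3500
Terminal stock prices: S_u = 50.75, S_d = 29.75
Terminal payoffs (K − S): max(-10.75, 0) = 0, max(10.25, 0) = 10.25
Node 0 (S = 35): V_0 = 1/1.06·[0.3500·0.0000 + 0.6500·10.2500] = 6.2854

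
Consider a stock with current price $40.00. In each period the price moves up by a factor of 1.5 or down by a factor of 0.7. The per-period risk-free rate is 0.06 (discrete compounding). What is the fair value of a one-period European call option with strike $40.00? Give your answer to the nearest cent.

Risk-neutral probability p = (1 + 0.06 − 0.7)/(1.5 − 0.7) = 0.3600/0.8000 = 0.4500
Terminal stock prices: S_u = 60, S_d = 28
Terminal payoffs (S − K): max(20, 0) = 20, max(-12, 0) = 0
Node 0 (S = 40): V_0 = 1/1.06·[0.4500·20.0000 + 0.5500·0.0000] = 8.4906

$8.49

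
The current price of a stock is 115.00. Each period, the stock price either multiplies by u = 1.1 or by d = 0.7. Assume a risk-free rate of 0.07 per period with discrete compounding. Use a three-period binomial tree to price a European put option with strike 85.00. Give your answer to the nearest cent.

0.31

Risk-neutral probability p = (1 + 0.07 − 0.7)/(1.1 − 0.7) = 0.3700/0.4000 = 0.9250
Terminal stock prices: S_uuu = 153.1, S_uud = 97.41, S_udd = 61.98, S_ddd = 39.44
Terminal payoffs (K − S): max(-68.07, 0) = 0, max(-12.41, 0) = 0, max(23.02, 0) = 23.02, max(45.56, 0) = 45.56
Node uu (S = 139.2): V_uu = 1/1.07·[0.9250·0.0000 + 0.0750·0.0000] = 0.0000
Node ud (S = 88.55): V_ud = 1/1.07·[0.9250·0.0000 + 0.0750·23.0150] = 1.6132
Node dd (S = 56.35): V_dd = 1/1.07·[0.9250·23.0150 + 0.0750·45.5550] = 23.0893
Node u (S = 126.5): V_u = 1/1.07·[0.9250·0.0000 + 0.0750·1.6132] = 0.1131
Node d (S = 80.5): V_d = 1/1.07·[0.9250·1.6132 + 0.0750·23.0893] = 3.0130
Node 0 (S = 115): V_0 = 1/1.07·[0.9250·0.1131 + 0.0750·3.0130] = 0.3089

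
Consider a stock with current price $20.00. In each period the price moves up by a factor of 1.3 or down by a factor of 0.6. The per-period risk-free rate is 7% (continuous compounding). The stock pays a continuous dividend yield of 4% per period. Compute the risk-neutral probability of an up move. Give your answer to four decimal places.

Per-period risk-free factor R = e^0.07 = 1.0725; dividend-adjusted growth = e^(0.07−0.04) = 1.0305.
Risk-neutral probability p = (1.0305 − 0.6)/(1.3 − 0.6) = 0.4305/0.7000 = 0.6149

p = 0.6149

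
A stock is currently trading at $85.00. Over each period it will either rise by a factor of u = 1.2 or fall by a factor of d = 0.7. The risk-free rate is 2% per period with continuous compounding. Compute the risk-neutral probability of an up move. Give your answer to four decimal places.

p = 0.6404

Risk-neutral probability p = (e^0.02 − 0.7)/(1.2 − 0.7) = 0.3202/0.5000 = 0.6404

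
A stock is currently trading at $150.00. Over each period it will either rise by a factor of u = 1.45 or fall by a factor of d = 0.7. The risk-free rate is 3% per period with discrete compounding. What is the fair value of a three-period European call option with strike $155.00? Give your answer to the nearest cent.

Risk-neutral probability p = (1 + 0.03 − 0.7)/(1.45 − 0.7) = 0.3300/0.7500 = 0.4400
Terminal stock prices: S_uuu = 457.3, S_uud = 220.8, S_udd = 106.6, S_ddd = 51.45
Terminal payoffs (S − K): max(302.3, 0) = 302.3, max(65.76, 0) = 65.76, max(-48.43, 0) = 0, max(-103.6, 0) = 0
Node uu (S = 315.4): V_uu = 1/1.03·[0.4400·302.2937 + 0.5600·65.7625] = 164.8896
Node ud (S = 152.2): V_ud = 1/1.03·[0.4400·65.7625 + 0.5600·0.0000] = 28.0927
Node dd (S = 73.5): V_dd = 1/1.03·[0.4400·0.0000 + 0.5600·0.0000] = 0.0000
Node u (S = 217.5): V_u = 1/1.03·[0.4400·164.8896 + 0.5600·28.0927] = 85.7120
Node d (S = 105): V_d = 1/1.03·[0.4400·28.0927 + 0.5600·0.0000] = 12.0008
Node 0 (S = 150): V_0 = 1/1.03·[0.4400·85.7120 + 0.5600·12.0008] = 43.1395

$43.14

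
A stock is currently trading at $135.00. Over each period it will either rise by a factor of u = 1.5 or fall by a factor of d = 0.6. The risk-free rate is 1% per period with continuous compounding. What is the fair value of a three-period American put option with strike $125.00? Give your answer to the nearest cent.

Risk-neutral probability p = (e^0.01 − 0.6)/(1.5 − 0.6) = 0.4101/0.9000 = 0.4556
Terminal stock prices: S_uuu = 455.6, S_uud = 182.2, S_udd = 72.9, S_ddd = 29.16
Terminal payoffs (K − S): max(-330.6, 0) = 0, max(-57.25, 0) = 0, max(52.1, 0) = 52.1, max(95.84, 0) = 95.84
Node uu (S = 303.8): continuation = e^(−0.01)·[0.4556·0.0000 + 0.5444·0.0000] = 0.0000; exercise value = 0.0000 ≤ continuation, so V_uu = 0.0000
Node ud (S = 121.5): continuation = e^(−0.01)·[0.4556·0.0000 + 0.5444·52.1000] = 28.0804; exercise value = 3.5000 ≤ continuation, so V_ud = 28.0804
Node dd (S = 48.6): continuation = e^(−0.01)·[0.4556·52.1000 + 0.5444·95.8400] = 75.1562; exercise value = 76.4000 > continuation, so V_dd = 76.4000 (exercise)
Node u (S = 202.5): continuation = e^(−0.01)·[0.4556·0.0000 + 0.5444·28.0804] = 15.1346; exercise value = 0.0000 ≤ continuation, so V_u = 15.1346
Node d (S = 81): continuation = e^(−0.01)·[0.4556·28.0804 + 0.5444·76.4000] = 53.8439; exercise value = 44.0000 ≤ continuation, so V_d = 53.8439
Node 0 (S = 135): continuation = e^(−0.01)·[0.4556·15.1346 + 0.5444·53.8439] = 35.8472; exercise value = 0.0000 ≤ continuation, so V_0 = 35.8472

$35.85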